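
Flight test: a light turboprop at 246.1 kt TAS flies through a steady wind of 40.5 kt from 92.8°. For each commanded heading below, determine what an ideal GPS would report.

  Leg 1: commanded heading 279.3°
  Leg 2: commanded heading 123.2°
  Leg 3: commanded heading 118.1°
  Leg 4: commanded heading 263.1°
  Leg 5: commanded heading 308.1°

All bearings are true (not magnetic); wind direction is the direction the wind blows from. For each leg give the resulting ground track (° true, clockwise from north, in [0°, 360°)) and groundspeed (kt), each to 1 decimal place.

Leg 1: track=278.4°, groundspeed=286.4 kt
Leg 2: track=128.7°, groundspeed=212.2 kt
Leg 3: track=122.8°, groundspeed=210.2 kt
Leg 4: track=264.5°, groundspeed=286.1 kt
Leg 5: track=303.3°, groundspeed=280.1 kt

Leg 1: heading 279.3°; drift -0.9° → track 278.4°, groundspeed 286.4 kt
Leg 2: heading 123.2°; drift +5.5° → track 128.7°, groundspeed 212.2 kt
Leg 3: heading 118.1°; drift +4.7° → track 122.8°, groundspeed 210.2 kt
Leg 4: heading 263.1°; drift +1.4° → track 264.5°, groundspeed 286.1 kt
Leg 5: heading 308.1°; drift -4.8° → track 303.3°, groundspeed 280.1 kt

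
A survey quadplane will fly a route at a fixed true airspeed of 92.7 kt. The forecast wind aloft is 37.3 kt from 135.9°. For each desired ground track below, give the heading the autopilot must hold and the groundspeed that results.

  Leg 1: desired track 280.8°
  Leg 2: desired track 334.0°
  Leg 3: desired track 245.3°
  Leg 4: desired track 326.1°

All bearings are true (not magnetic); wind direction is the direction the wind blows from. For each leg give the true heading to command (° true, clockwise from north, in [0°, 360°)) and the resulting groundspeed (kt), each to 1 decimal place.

Leg 1: desired track 280.8°; wind correction -13.4° → command heading 267.4°, groundspeed 120.7 kt
Leg 2: desired track 334.0°; wind correction +7.2° → command heading 341.2°, groundspeed 127.4 kt
Leg 3: desired track 245.3°; wind correction -22.3° → command heading 223.0°, groundspeed 98.2 kt
Leg 4: desired track 326.1°; wind correction +4.1° → command heading 330.2°, groundspeed 129.2 kt

Leg 1: heading=267.4°, groundspeed=120.7 kt
Leg 2: heading=341.2°, groundspeed=127.4 kt
Leg 3: heading=223.0°, groundspeed=98.2 kt
Leg 4: heading=330.2°, groundspeed=129.2 kt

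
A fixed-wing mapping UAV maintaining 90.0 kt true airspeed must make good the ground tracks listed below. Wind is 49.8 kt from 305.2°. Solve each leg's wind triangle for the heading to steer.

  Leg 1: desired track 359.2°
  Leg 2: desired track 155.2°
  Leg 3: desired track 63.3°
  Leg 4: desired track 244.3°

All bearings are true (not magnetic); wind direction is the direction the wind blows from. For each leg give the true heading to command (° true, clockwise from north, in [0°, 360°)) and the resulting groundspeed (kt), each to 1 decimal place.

Leg 1: heading=332.6°, groundspeed=51.2 kt
Leg 2: heading=171.3°, groundspeed=129.6 kt
Leg 3: heading=34.1°, groundspeed=102.0 kt
Leg 4: heading=273.2°, groundspeed=54.6 kt

Leg 1: desired track 359.2°; wind correction -26.6° → command heading 332.6°, groundspeed 51.2 kt
Leg 2: desired track 155.2°; wind correction +16.1° → command heading 171.3°, groundspeed 129.6 kt
Leg 3: desired track 63.3°; wind correction -29.2° → command heading 34.1°, groundspeed 102.0 kt
Leg 4: desired track 244.3°; wind correction +28.9° → command heading 273.2°, groundspeed 54.6 kt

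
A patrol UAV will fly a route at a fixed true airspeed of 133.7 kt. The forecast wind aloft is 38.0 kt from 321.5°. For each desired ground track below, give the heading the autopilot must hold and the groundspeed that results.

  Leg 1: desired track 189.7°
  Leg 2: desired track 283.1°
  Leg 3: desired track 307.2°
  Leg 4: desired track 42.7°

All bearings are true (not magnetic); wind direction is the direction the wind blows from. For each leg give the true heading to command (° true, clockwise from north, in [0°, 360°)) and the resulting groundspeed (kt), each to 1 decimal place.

Leg 1: heading=201.9°, groundspeed=156.0 kt
Leg 2: heading=293.3°, groundspeed=101.8 kt
Leg 3: heading=311.2°, groundspeed=96.5 kt
Leg 4: heading=26.4°, groundspeed=122.5 kt

Leg 1: desired track 189.7°; wind correction +12.2° → command heading 201.9°, groundspeed 156.0 kt
Leg 2: desired track 283.1°; wind correction +10.2° → command heading 293.3°, groundspeed 101.8 kt
Leg 3: desired track 307.2°; wind correction +4.0° → command heading 311.2°, groundspeed 96.5 kt
Leg 4: desired track 42.7°; wind correction -16.3° → command heading 26.4°, groundspeed 122.5 kt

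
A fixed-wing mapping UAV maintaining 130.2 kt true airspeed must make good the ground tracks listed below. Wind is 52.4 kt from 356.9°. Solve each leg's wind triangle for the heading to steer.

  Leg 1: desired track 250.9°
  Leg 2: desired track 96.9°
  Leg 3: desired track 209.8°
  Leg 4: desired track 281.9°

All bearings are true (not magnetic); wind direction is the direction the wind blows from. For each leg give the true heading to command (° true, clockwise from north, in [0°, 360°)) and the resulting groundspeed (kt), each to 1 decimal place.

Leg 1: desired track 250.9°; wind correction +22.8° → command heading 273.7°, groundspeed 134.5 kt
Leg 2: desired track 96.9°; wind correction -23.3° → command heading 73.6°, groundspeed 128.6 kt
Leg 3: desired track 209.8°; wind correction +12.6° → command heading 222.4°, groundspeed 171.0 kt
Leg 4: desired track 281.9°; wind correction +22.9° → command heading 304.8°, groundspeed 106.4 kt

Leg 1: heading=273.7°, groundspeed=134.5 kt
Leg 2: heading=73.6°, groundspeed=128.6 kt
Leg 3: heading=222.4°, groundspeed=171.0 kt
Leg 4: heading=304.8°, groundspeed=106.4 kt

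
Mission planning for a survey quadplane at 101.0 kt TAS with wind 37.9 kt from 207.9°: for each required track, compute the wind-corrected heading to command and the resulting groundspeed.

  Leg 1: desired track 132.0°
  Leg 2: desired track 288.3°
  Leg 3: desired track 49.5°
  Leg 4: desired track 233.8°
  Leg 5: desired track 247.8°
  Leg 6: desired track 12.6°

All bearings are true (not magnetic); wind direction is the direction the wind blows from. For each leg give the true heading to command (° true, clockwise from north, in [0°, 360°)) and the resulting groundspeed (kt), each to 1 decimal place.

Leg 1: heading=153.3°, groundspeed=84.8 kt
Leg 2: heading=266.6°, groundspeed=87.5 kt
Leg 3: heading=57.4°, groundspeed=135.3 kt
Leg 4: heading=224.4°, groundspeed=65.5 kt
Leg 5: heading=233.9°, groundspeed=69.0 kt
Leg 6: heading=6.9°, groundspeed=137.1 kt

Leg 1: desired track 132.0°; wind correction +21.3° → command heading 153.3°, groundspeed 84.8 kt
Leg 2: desired track 288.3°; wind correction -21.7° → command heading 266.6°, groundspeed 87.5 kt
Leg 3: desired track 49.5°; wind correction +7.9° → command heading 57.4°, groundspeed 135.3 kt
Leg 4: desired track 233.8°; wind correction -9.4° → command heading 224.4°, groundspeed 65.5 kt
Leg 5: desired track 247.8°; wind correction -13.9° → command heading 233.9°, groundspeed 69.0 kt
Leg 6: desired track 12.6°; wind correction -5.7° → command heading 6.9°, groundspeed 137.1 kt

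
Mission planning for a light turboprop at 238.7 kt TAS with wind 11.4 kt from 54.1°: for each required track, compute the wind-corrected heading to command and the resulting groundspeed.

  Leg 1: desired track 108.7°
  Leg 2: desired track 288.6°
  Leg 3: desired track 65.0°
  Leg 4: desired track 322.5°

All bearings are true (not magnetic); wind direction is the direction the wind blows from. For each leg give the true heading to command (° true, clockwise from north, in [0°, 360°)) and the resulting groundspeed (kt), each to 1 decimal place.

Leg 1: heading=106.5°, groundspeed=231.9 kt
Leg 2: heading=290.8°, groundspeed=245.1 kt
Leg 3: heading=64.5°, groundspeed=227.5 kt
Leg 4: heading=325.2°, groundspeed=238.7 kt

Leg 1: desired track 108.7°; wind correction -2.2° → command heading 106.5°, groundspeed 231.9 kt
Leg 2: desired track 288.6°; wind correction +2.2° → command heading 290.8°, groundspeed 245.1 kt
Leg 3: desired track 65.0°; wind correction -0.5° → command heading 64.5°, groundspeed 227.5 kt
Leg 4: desired track 322.5°; wind correction +2.7° → command heading 325.2°, groundspeed 238.7 kt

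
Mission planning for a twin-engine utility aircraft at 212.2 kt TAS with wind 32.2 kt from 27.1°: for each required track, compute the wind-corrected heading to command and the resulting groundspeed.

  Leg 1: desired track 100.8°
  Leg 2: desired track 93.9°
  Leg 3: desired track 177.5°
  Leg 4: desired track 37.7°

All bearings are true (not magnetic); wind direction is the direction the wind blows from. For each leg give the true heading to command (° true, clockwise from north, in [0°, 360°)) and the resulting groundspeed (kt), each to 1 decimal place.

Leg 1: heading=92.4°, groundspeed=200.9 kt
Leg 2: heading=85.9°, groundspeed=197.4 kt
Leg 3: heading=173.2°, groundspeed=239.6 kt
Leg 4: heading=36.1°, groundspeed=180.5 kt

Leg 1: desired track 100.8°; wind correction -8.4° → command heading 92.4°, groundspeed 200.9 kt
Leg 2: desired track 93.9°; wind correction -8.0° → command heading 85.9°, groundspeed 197.4 kt
Leg 3: desired track 177.5°; wind correction -4.3° → command heading 173.2°, groundspeed 239.6 kt
Leg 4: desired track 37.7°; wind correction -1.6° → command heading 36.1°, groundspeed 180.5 kt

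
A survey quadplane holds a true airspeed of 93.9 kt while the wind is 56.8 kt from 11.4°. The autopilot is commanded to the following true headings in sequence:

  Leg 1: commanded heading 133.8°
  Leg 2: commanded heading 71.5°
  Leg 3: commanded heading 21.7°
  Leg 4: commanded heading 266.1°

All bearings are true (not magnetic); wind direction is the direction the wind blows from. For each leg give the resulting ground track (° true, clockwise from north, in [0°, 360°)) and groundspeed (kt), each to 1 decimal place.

Leg 1: track=154.9°, groundspeed=133.3 kt
Leg 2: track=108.4°, groundspeed=82.0 kt
Leg 3: track=36.7°, groundspeed=39.3 kt
Leg 4: track=239.4°, groundspeed=121.9 kt

Leg 1: heading 133.8°; drift +21.1° → track 154.9°, groundspeed 133.3 kt
Leg 2: heading 71.5°; drift +36.9° → track 108.4°, groundspeed 82.0 kt
Leg 3: heading 21.7°; drift +15.0° → track 36.7°, groundspeed 39.3 kt
Leg 4: heading 266.1°; drift -26.7° → track 239.4°, groundspeed 121.9 kt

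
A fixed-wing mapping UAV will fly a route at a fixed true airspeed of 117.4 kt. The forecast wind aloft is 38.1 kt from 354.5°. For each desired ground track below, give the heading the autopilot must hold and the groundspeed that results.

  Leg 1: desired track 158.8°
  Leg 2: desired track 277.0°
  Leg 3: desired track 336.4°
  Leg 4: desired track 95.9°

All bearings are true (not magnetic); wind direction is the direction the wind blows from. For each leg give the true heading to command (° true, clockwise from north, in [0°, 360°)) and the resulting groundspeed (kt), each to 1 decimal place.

Leg 1: desired track 158.8°; wind correction -5.0° → command heading 153.8°, groundspeed 153.6 kt
Leg 2: desired track 277.0°; wind correction +18.5° → command heading 295.5°, groundspeed 103.1 kt
Leg 3: desired track 336.4°; wind correction +5.8° → command heading 342.2°, groundspeed 80.6 kt
Leg 4: desired track 95.9°; wind correction -18.5° → command heading 77.4°, groundspeed 118.8 kt

Leg 1: heading=153.8°, groundspeed=153.6 kt
Leg 2: heading=295.5°, groundspeed=103.1 kt
Leg 3: heading=342.2°, groundspeed=80.6 kt
Leg 4: heading=77.4°, groundspeed=118.8 kt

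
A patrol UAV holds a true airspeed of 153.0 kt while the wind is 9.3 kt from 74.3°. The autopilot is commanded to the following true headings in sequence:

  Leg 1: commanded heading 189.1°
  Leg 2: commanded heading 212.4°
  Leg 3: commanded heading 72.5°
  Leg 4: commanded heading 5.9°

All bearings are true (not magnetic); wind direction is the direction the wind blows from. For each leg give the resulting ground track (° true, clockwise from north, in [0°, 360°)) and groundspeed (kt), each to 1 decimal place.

Leg 1: track=192.2°, groundspeed=157.1 kt
Leg 2: track=214.6°, groundspeed=160.0 kt
Leg 3: track=72.4°, groundspeed=143.7 kt
Leg 4: track=2.6°, groundspeed=149.8 kt

Leg 1: heading 189.1°; drift +3.1° → track 192.2°, groundspeed 157.1 kt
Leg 2: heading 212.4°; drift +2.2° → track 214.6°, groundspeed 160.0 kt
Leg 3: heading 72.5°; drift -0.1° → track 72.4°, groundspeed 143.7 kt
Leg 4: heading 5.9°; drift -3.3° → track 2.6°, groundspeed 149.8 kt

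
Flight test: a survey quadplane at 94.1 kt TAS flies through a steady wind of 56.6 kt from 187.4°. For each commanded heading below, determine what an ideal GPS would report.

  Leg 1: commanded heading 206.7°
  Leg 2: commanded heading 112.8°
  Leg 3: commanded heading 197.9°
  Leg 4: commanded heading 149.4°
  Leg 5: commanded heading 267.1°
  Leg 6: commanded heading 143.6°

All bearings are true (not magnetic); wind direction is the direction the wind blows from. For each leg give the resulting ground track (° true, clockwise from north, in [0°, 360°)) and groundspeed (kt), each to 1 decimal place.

Leg 1: track=231.4°, groundspeed=44.8 kt
Leg 2: track=78.2°, groundspeed=96.1 kt
Leg 3: track=212.9°, groundspeed=39.8 kt
Leg 4: track=114.3°, groundspeed=60.5 kt
Leg 5: track=300.6°, groundspeed=100.8 kt
Leg 6: track=107.3°, groundspeed=66.1 kt

Leg 1: heading 206.7°; drift +24.7° → track 231.4°, groundspeed 44.8 kt
Leg 2: heading 112.8°; drift -34.6° → track 78.2°, groundspeed 96.1 kt
Leg 3: heading 197.9°; drift +15.0° → track 212.9°, groundspeed 39.8 kt
Leg 4: heading 149.4°; drift -35.1° → track 114.3°, groundspeed 60.5 kt
Leg 5: heading 267.1°; drift +33.5° → track 300.6°, groundspeed 100.8 kt
Leg 6: heading 143.6°; drift -36.3° → track 107.3°, groundspeed 66.1 kt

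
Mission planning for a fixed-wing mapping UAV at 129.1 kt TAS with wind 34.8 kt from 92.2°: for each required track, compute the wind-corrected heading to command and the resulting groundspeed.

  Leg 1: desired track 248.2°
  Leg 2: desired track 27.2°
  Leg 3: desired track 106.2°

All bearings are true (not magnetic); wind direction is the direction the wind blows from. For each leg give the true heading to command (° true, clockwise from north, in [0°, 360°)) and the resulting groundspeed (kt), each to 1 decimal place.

Leg 1: heading=241.9°, groundspeed=160.1 kt
Leg 2: heading=41.3°, groundspeed=110.5 kt
Leg 3: heading=102.5°, groundspeed=95.1 kt

Leg 1: desired track 248.2°; wind correction -6.3° → command heading 241.9°, groundspeed 160.1 kt
Leg 2: desired track 27.2°; wind correction +14.1° → command heading 41.3°, groundspeed 110.5 kt
Leg 3: desired track 106.2°; wind correction -3.7° → command heading 102.5°, groundspeed 95.1 kt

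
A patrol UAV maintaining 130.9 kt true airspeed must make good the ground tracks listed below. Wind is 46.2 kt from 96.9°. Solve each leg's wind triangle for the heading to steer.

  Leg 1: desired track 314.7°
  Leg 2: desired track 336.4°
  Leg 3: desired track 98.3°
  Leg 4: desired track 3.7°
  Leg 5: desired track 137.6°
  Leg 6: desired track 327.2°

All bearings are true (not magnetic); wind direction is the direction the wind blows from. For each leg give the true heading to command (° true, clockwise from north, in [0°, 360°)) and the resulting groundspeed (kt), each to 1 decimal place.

Leg 1: heading=327.2°, groundspeed=164.3 kt
Leg 2: heading=354.1°, groundspeed=148.1 kt
Leg 3: heading=97.8°, groundspeed=84.7 kt
Leg 4: heading=24.3°, groundspeed=125.1 kt
Leg 5: heading=124.3°, groundspeed=92.4 kt
Leg 6: heading=343.0°, groundspeed=155.5 kt

Leg 1: desired track 314.7°; wind correction +12.5° → command heading 327.2°, groundspeed 164.3 kt
Leg 2: desired track 336.4°; wind correction +17.7° → command heading 354.1°, groundspeed 148.1 kt
Leg 3: desired track 98.3°; wind correction -0.5° → command heading 97.8°, groundspeed 84.7 kt
Leg 4: desired track 3.7°; wind correction +20.6° → command heading 24.3°, groundspeed 125.1 kt
Leg 5: desired track 137.6°; wind correction -13.3° → command heading 124.3°, groundspeed 92.4 kt
Leg 6: desired track 327.2°; wind correction +15.8° → command heading 343.0°, groundspeed 155.5 kt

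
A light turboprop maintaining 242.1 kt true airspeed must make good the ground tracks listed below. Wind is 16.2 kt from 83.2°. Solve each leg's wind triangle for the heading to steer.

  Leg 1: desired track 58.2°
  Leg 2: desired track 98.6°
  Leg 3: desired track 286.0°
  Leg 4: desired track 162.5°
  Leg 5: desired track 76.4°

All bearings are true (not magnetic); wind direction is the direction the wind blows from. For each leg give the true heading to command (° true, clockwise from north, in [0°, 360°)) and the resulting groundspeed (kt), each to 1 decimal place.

Leg 1: desired track 58.2°; wind correction +1.6° → command heading 59.8°, groundspeed 227.3 kt
Leg 2: desired track 98.6°; wind correction -1.0° → command heading 97.6°, groundspeed 226.4 kt
Leg 3: desired track 286.0°; wind correction +1.5° → command heading 287.5°, groundspeed 257.0 kt
Leg 4: desired track 162.5°; wind correction -3.8° → command heading 158.7°, groundspeed 238.6 kt
Leg 5: desired track 76.4°; wind correction +0.5° → command heading 76.9°, groundspeed 226.0 kt

Leg 1: heading=59.8°, groundspeed=227.3 kt
Leg 2: heading=97.6°, groundspeed=226.4 kt
Leg 3: heading=287.5°, groundspeed=257.0 kt
Leg 4: heading=158.7°, groundspeed=238.6 kt
Leg 5: heading=76.9°, groundspeed=226.0 kt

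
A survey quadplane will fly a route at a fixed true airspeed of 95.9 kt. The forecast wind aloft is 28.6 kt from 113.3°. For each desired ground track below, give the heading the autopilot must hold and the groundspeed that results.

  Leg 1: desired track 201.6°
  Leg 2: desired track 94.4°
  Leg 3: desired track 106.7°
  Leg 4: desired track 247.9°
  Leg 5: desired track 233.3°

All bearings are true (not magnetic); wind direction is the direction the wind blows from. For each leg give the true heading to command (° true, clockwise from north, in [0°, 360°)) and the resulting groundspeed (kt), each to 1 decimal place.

Leg 1: heading=184.3°, groundspeed=90.7 kt
Leg 2: heading=99.9°, groundspeed=68.4 kt
Leg 3: heading=108.7°, groundspeed=67.4 kt
Leg 4: heading=235.6°, groundspeed=113.8 kt
Leg 5: heading=218.3°, groundspeed=106.9 kt

Leg 1: desired track 201.6°; wind correction -17.3° → command heading 184.3°, groundspeed 90.7 kt
Leg 2: desired track 94.4°; wind correction +5.5° → command heading 99.9°, groundspeed 68.4 kt
Leg 3: desired track 106.7°; wind correction +2.0° → command heading 108.7°, groundspeed 67.4 kt
Leg 4: desired track 247.9°; wind correction -12.3° → command heading 235.6°, groundspeed 113.8 kt
Leg 5: desired track 233.3°; wind correction -15.0° → command heading 218.3°, groundspeed 106.9 kt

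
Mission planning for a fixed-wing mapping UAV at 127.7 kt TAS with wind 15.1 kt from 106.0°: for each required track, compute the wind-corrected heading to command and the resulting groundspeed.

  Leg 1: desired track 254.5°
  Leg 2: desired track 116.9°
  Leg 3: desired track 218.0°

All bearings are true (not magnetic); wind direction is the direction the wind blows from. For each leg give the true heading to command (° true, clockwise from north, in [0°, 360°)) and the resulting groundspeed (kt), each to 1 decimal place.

Leg 1: desired track 254.5°; wind correction -3.5° → command heading 251.0°, groundspeed 140.3 kt
Leg 2: desired track 116.9°; wind correction -1.3° → command heading 115.6°, groundspeed 112.8 kt
Leg 3: desired track 218.0°; wind correction -6.3° → command heading 211.7°, groundspeed 132.6 kt

Leg 1: heading=251.0°, groundspeed=140.3 kt
Leg 2: heading=115.6°, groundspeed=112.8 kt
Leg 3: heading=211.7°, groundspeed=132.6 kt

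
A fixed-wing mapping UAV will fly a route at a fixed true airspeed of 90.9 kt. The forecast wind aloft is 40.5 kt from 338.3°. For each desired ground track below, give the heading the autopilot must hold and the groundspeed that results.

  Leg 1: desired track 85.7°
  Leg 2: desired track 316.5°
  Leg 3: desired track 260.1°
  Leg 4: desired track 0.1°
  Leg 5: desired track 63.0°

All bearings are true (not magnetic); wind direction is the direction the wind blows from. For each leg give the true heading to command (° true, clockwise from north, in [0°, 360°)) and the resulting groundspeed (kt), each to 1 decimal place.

Leg 1: heading=60.5°, groundspeed=94.4 kt
Leg 2: heading=326.0°, groundspeed=52.0 kt
Leg 3: heading=286.0°, groundspeed=73.5 kt
Leg 4: heading=350.6°, groundspeed=52.0 kt
Leg 5: heading=36.7°, groundspeed=77.7 kt

Leg 1: desired track 85.7°; wind correction -25.2° → command heading 60.5°, groundspeed 94.4 kt
Leg 2: desired track 316.5°; wind correction +9.5° → command heading 326.0°, groundspeed 52.0 kt
Leg 3: desired track 260.1°; wind correction +25.9° → command heading 286.0°, groundspeed 73.5 kt
Leg 4: desired track 0.1°; wind correction -9.5° → command heading 350.6°, groundspeed 52.0 kt
Leg 5: desired track 63.0°; wind correction -26.3° → command heading 36.7°, groundspeed 77.7 kt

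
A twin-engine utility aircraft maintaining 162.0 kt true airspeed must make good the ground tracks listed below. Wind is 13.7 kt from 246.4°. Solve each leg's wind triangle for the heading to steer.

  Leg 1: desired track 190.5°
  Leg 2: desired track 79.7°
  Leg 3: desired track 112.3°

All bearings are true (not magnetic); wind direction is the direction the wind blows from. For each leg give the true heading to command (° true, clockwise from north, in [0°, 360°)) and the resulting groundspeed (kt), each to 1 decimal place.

Leg 1: heading=194.5°, groundspeed=153.9 kt
Leg 2: heading=80.8°, groundspeed=175.3 kt
Leg 3: heading=115.8°, groundspeed=171.2 kt

Leg 1: desired track 190.5°; wind correction +4.0° → command heading 194.5°, groundspeed 153.9 kt
Leg 2: desired track 79.7°; wind correction +1.1° → command heading 80.8°, groundspeed 175.3 kt
Leg 3: desired track 112.3°; wind correction +3.5° → command heading 115.8°, groundspeed 171.2 kt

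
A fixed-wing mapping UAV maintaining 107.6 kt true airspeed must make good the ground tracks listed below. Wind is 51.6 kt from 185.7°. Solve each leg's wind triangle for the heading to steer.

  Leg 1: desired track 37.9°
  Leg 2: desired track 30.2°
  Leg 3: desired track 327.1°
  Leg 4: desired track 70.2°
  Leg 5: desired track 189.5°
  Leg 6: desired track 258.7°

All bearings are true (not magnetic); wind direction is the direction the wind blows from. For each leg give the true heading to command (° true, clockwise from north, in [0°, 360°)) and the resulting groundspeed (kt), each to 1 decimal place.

Leg 1: desired track 37.9°; wind correction +14.8° → command heading 52.7°, groundspeed 147.7 kt
Leg 2: desired track 30.2°; wind correction +11.5° → command heading 41.7°, groundspeed 152.4 kt
Leg 3: desired track 327.1°; wind correction -17.4° → command heading 309.7°, groundspeed 143.0 kt
Leg 4: desired track 70.2°; wind correction +25.6° → command heading 95.8°, groundspeed 119.2 kt
Leg 5: desired track 189.5°; wind correction -1.8° → command heading 187.7°, groundspeed 56.1 kt
Leg 6: desired track 258.7°; wind correction -27.3° → command heading 231.4°, groundspeed 80.5 kt

Leg 1: heading=52.7°, groundspeed=147.7 kt
Leg 2: heading=41.7°, groundspeed=152.4 kt
Leg 3: heading=309.7°, groundspeed=143.0 kt
Leg 4: heading=95.8°, groundspeed=119.2 kt
Leg 5: heading=187.7°, groundspeed=56.1 kt
Leg 6: heading=231.4°, groundspeed=80.5 kt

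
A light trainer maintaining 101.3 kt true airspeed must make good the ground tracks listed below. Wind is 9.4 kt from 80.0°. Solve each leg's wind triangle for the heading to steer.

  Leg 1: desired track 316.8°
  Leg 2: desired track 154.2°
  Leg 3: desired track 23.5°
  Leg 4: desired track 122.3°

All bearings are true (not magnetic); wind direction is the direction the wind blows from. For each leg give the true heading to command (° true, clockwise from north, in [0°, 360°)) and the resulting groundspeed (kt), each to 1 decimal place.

Leg 1: heading=321.3°, groundspeed=106.1 kt
Leg 2: heading=149.1°, groundspeed=98.3 kt
Leg 3: heading=27.9°, groundspeed=95.8 kt
Leg 4: heading=118.7°, groundspeed=94.1 kt

Leg 1: desired track 316.8°; wind correction +4.5° → command heading 321.3°, groundspeed 106.1 kt
Leg 2: desired track 154.2°; wind correction -5.1° → command heading 149.1°, groundspeed 98.3 kt
Leg 3: desired track 23.5°; wind correction +4.4° → command heading 27.9°, groundspeed 95.8 kt
Leg 4: desired track 122.3°; wind correction -3.6° → command heading 118.7°, groundspeed 94.1 kt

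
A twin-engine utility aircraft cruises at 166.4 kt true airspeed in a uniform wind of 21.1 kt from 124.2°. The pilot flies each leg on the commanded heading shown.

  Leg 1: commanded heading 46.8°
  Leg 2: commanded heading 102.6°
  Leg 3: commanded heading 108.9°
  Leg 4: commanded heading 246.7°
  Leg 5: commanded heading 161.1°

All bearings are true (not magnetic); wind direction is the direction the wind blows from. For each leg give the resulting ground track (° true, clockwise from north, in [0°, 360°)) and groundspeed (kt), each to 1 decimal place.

Leg 1: heading 46.8°; drift -7.3° → track 39.5°, groundspeed 163.1 kt
Leg 2: heading 102.6°; drift -3.0° → track 99.6°, groundspeed 147.0 kt
Leg 3: heading 108.9°; drift -2.2° → track 106.7°, groundspeed 146.2 kt
Leg 4: heading 246.7°; drift +5.7° → track 252.4°, groundspeed 178.6 kt
Leg 5: heading 161.1°; drift +4.8° → track 165.9°, groundspeed 150.1 kt

Leg 1: track=39.5°, groundspeed=163.1 kt
Leg 2: track=99.6°, groundspeed=147.0 kt
Leg 3: track=106.7°, groundspeed=146.2 kt
Leg 4: track=252.4°, groundspeed=178.6 kt
Leg 5: track=165.9°, groundspeed=150.1 kt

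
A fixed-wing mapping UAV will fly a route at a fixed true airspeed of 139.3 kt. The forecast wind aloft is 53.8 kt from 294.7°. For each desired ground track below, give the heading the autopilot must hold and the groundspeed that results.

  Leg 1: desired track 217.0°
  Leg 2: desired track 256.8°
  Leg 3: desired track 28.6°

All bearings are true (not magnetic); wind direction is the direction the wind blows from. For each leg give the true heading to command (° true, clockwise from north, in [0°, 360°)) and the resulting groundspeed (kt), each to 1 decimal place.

Leg 1: heading=239.2°, groundspeed=117.5 kt
Leg 2: heading=270.5°, groundspeed=92.9 kt
Leg 3: heading=5.9°, groundspeed=132.2 kt

Leg 1: desired track 217.0°; wind correction +22.2° → command heading 239.2°, groundspeed 117.5 kt
Leg 2: desired track 256.8°; wind correction +13.7° → command heading 270.5°, groundspeed 92.9 kt
Leg 3: desired track 28.6°; wind correction -22.7° → command heading 5.9°, groundspeed 132.2 kt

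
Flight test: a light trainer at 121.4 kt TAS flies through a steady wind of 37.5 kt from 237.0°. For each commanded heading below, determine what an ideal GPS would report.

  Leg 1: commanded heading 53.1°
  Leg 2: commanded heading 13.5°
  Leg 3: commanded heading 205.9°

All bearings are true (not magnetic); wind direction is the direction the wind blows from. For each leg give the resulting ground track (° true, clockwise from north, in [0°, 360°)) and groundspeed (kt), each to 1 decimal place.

Leg 1: track=54.0°, groundspeed=158.8 kt
Leg 2: track=23.4°, groundspeed=150.8 kt
Leg 3: track=193.7°, groundspeed=91.4 kt

Leg 1: heading 53.1°; drift +0.9° → track 54.0°, groundspeed 158.8 kt
Leg 2: heading 13.5°; drift +9.9° → track 23.4°, groundspeed 150.8 kt
Leg 3: heading 205.9°; drift -12.2° → track 193.7°, groundspeed 91.4 kt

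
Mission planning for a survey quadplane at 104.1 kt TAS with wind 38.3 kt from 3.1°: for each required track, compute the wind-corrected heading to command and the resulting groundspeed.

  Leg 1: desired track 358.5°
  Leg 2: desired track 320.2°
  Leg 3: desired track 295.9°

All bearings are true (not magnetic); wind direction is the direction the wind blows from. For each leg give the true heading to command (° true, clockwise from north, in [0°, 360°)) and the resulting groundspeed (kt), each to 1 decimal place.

Leg 1: heading=0.2°, groundspeed=65.9 kt
Leg 2: heading=334.7°, groundspeed=72.7 kt
Leg 3: heading=315.7°, groundspeed=83.1 kt

Leg 1: desired track 358.5°; wind correction +1.7° → command heading 0.2°, groundspeed 65.9 kt
Leg 2: desired track 320.2°; wind correction +14.5° → command heading 334.7°, groundspeed 72.7 kt
Leg 3: desired track 295.9°; wind correction +19.8° → command heading 315.7°, groundspeed 83.1 kt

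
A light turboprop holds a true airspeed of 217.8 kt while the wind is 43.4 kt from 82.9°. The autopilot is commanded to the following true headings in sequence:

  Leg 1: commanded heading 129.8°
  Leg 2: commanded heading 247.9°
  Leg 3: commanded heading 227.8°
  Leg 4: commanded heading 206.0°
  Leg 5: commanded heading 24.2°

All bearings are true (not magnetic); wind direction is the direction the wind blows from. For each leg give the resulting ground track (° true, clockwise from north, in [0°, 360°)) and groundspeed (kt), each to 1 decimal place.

Leg 1: heading 129.8°; drift +9.6° → track 139.4°, groundspeed 190.8 kt
Leg 2: heading 247.9°; drift +2.5° → track 250.4°, groundspeed 260.0 kt
Leg 3: heading 227.8°; drift +5.6° → track 233.4°, groundspeed 254.5 kt
Leg 4: heading 206.0°; drift +8.6° → track 214.6°, groundspeed 244.2 kt
Leg 5: heading 24.2°; drift -10.8° → track 13.4°, groundspeed 198.7 kt

Leg 1: track=139.4°, groundspeed=190.8 kt
Leg 2: track=250.4°, groundspeed=260.0 kt
Leg 3: track=233.4°, groundspeed=254.5 kt
Leg 4: track=214.6°, groundspeed=244.2 kt
Leg 5: track=13.4°, groundspeed=198.7 kt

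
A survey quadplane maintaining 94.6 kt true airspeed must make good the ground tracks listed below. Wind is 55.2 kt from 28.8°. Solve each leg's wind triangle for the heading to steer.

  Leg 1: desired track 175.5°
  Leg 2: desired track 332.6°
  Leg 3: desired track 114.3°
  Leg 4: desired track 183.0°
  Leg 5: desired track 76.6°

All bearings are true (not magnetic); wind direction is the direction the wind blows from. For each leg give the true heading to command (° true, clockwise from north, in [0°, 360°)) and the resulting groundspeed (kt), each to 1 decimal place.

Leg 1: desired track 175.5°; wind correction -18.7° → command heading 156.8°, groundspeed 135.8 kt
Leg 2: desired track 332.6°; wind correction +29.0° → command heading 1.6°, groundspeed 52.0 kt
Leg 3: desired track 114.3°; wind correction -35.6° → command heading 78.7°, groundspeed 72.6 kt
Leg 4: desired track 183.0°; wind correction -14.7° → command heading 168.3°, groundspeed 141.2 kt
Leg 5: desired track 76.6°; wind correction -25.6° → command heading 51.0°, groundspeed 48.2 kt

Leg 1: heading=156.8°, groundspeed=135.8 kt
Leg 2: heading=1.6°, groundspeed=52.0 kt
Leg 3: heading=78.7°, groundspeed=72.6 kt
Leg 4: heading=168.3°, groundspeed=141.2 kt
Leg 5: heading=51.0°, groundspeed=48.2 kt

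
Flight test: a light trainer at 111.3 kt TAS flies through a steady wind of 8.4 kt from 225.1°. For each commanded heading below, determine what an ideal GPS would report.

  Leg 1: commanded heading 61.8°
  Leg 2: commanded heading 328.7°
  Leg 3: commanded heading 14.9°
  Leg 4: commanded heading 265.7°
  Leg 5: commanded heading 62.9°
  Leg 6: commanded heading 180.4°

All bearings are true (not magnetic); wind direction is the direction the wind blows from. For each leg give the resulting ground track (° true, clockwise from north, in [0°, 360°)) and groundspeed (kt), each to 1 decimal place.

Leg 1: heading 61.8°; drift -1.2° → track 60.6°, groundspeed 119.4 kt
Leg 2: heading 328.7°; drift +4.1° → track 332.8°, groundspeed 113.6 kt
Leg 3: heading 14.9°; drift +2.0° → track 16.9°, groundspeed 118.6 kt
Leg 4: heading 265.7°; drift +3.0° → track 268.7°, groundspeed 105.1 kt
Leg 5: heading 62.9°; drift -1.2° → track 61.7°, groundspeed 119.3 kt
Leg 6: heading 180.4°; drift -3.2° → track 177.2°, groundspeed 105.5 kt

Leg 1: track=60.6°, groundspeed=119.4 kt
Leg 2: track=332.8°, groundspeed=113.6 kt
Leg 3: track=16.9°, groundspeed=118.6 kt
Leg 4: track=268.7°, groundspeed=105.1 kt
Leg 5: track=61.7°, groundspeed=119.3 kt
Leg 6: track=177.2°, groundspeed=105.5 kt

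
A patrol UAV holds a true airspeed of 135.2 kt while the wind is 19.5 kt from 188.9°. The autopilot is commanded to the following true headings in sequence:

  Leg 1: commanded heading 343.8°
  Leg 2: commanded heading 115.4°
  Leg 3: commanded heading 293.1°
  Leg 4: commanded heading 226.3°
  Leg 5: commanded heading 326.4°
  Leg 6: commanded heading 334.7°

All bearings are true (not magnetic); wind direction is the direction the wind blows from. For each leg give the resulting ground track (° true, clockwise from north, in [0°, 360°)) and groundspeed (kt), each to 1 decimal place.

Leg 1: heading 343.8°; drift +3.1° → track 346.9°, groundspeed 153.1 kt
Leg 2: heading 115.4°; drift -8.2° → track 107.2°, groundspeed 131.0 kt
Leg 3: heading 293.1°; drift +7.7° → track 300.8°, groundspeed 141.3 kt
Leg 4: heading 226.3°; drift +5.7° → track 232.0°, groundspeed 120.3 kt
Leg 5: heading 326.4°; drift +5.0° → track 331.4°, groundspeed 150.2 kt
Leg 6: heading 334.7°; drift +4.1° → track 338.8°, groundspeed 151.7 kt

Leg 1: track=346.9°, groundspeed=153.1 kt
Leg 2: track=107.2°, groundspeed=131.0 kt
Leg 3: track=300.8°, groundspeed=141.3 kt
Leg 4: track=232.0°, groundspeed=120.3 kt
Leg 5: track=331.4°, groundspeed=150.2 kt
Leg 6: track=338.8°, groundspeed=151.7 kt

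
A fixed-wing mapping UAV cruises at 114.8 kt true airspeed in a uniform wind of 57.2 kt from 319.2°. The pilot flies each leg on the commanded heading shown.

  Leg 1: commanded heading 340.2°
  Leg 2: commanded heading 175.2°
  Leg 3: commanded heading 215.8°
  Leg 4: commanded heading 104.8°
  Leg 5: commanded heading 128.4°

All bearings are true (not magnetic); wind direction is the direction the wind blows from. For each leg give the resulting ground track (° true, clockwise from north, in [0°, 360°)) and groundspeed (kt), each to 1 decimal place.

Leg 1: track=358.7°, groundspeed=64.7 kt
Leg 2: track=163.4°, groundspeed=164.5 kt
Leg 3: track=192.3°, groundspeed=139.6 kt
Leg 4: track=116.1°, groundspeed=165.2 kt
Leg 5: track=132.0°, groundspeed=171.3 kt

Leg 1: heading 340.2°; drift +18.5° → track 358.7°, groundspeed 64.7 kt
Leg 2: heading 175.2°; drift -11.8° → track 163.4°, groundspeed 164.5 kt
Leg 3: heading 215.8°; drift -23.5° → track 192.3°, groundspeed 139.6 kt
Leg 4: heading 104.8°; drift +11.3° → track 116.1°, groundspeed 165.2 kt
Leg 5: heading 128.4°; drift +3.6° → track 132.0°, groundspeed 171.3 kt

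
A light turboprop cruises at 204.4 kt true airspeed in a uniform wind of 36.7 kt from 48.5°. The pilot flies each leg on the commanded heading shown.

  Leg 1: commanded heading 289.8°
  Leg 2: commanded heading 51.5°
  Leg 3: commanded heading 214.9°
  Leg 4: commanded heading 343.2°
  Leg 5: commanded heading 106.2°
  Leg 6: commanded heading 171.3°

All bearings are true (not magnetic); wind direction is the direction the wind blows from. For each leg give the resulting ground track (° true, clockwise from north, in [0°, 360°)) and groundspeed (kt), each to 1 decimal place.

Leg 1: track=281.6°, groundspeed=224.3 kt
Leg 2: track=52.2°, groundspeed=167.8 kt
Leg 3: track=217.0°, groundspeed=240.2 kt
Leg 4: track=333.2°, groundspeed=192.0 kt
Leg 5: track=115.7°, groundspeed=187.4 kt
Leg 6: track=179.1°, groundspeed=226.4 kt

Leg 1: heading 289.8°; drift -8.2° → track 281.6°, groundspeed 224.3 kt
Leg 2: heading 51.5°; drift +0.7° → track 52.2°, groundspeed 167.8 kt
Leg 3: heading 214.9°; drift +2.1° → track 217.0°, groundspeed 240.2 kt
Leg 4: heading 343.2°; drift -10.0° → track 333.2°, groundspeed 192.0 kt
Leg 5: heading 106.2°; drift +9.5° → track 115.7°, groundspeed 187.4 kt
Leg 6: heading 171.3°; drift +7.8° → track 179.1°, groundspeed 226.4 kt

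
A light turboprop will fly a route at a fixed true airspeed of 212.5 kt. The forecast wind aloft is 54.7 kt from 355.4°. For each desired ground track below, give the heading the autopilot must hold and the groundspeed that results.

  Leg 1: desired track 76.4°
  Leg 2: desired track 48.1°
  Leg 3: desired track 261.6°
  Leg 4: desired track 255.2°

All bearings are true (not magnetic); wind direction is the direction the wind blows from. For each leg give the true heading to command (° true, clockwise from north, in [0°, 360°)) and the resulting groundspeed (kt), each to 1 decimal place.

Leg 1: desired track 76.4°; wind correction -14.7° → command heading 61.7°, groundspeed 197.0 kt
Leg 2: desired track 48.1°; wind correction -11.8° → command heading 36.3°, groundspeed 174.8 kt
Leg 3: desired track 261.6°; wind correction +14.9° → command heading 276.5°, groundspeed 209.0 kt
Leg 4: desired track 255.2°; wind correction +14.7° → command heading 269.9°, groundspeed 215.3 kt

Leg 1: heading=61.7°, groundspeed=197.0 kt
Leg 2: heading=36.3°, groundspeed=174.8 kt
Leg 3: heading=276.5°, groundspeed=209.0 kt
Leg 4: heading=269.9°, groundspeed=215.3 kt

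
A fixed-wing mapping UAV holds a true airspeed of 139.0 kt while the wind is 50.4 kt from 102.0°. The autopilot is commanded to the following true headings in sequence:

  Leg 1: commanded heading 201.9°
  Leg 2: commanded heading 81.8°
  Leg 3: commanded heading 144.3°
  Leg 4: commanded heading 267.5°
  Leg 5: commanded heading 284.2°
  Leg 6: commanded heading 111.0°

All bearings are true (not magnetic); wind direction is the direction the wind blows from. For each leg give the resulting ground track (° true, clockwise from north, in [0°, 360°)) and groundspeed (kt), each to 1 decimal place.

Leg 1: heading 201.9°; drift +18.6° → track 220.5°, groundspeed 155.8 kt
Leg 2: heading 81.8°; drift -10.7° → track 71.1°, groundspeed 93.3 kt
Leg 3: heading 144.3°; drift +18.4° → track 162.7°, groundspeed 107.2 kt
Leg 4: heading 267.5°; drift +3.8° → track 271.3°, groundspeed 188.2 kt
Leg 5: heading 284.2°; drift -0.6° → track 283.6°, groundspeed 189.4 kt
Leg 6: heading 111.0°; drift +5.1° → track 116.1°, groundspeed 89.6 kt

Leg 1: track=220.5°, groundspeed=155.8 kt
Leg 2: track=71.1°, groundspeed=93.3 kt
Leg 3: track=162.7°, groundspeed=107.2 kt
Leg 4: track=271.3°, groundspeed=188.2 kt
Leg 5: track=283.6°, groundspeed=189.4 kt
Leg 6: track=116.1°, groundspeed=89.6 kt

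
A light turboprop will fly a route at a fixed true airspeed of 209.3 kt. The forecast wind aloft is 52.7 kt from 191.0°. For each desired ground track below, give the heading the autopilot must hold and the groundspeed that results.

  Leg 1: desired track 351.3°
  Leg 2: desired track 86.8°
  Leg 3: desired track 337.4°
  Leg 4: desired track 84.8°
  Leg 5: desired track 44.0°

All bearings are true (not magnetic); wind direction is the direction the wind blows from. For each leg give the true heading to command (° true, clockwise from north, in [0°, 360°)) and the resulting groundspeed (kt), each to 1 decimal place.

Leg 1: heading=346.4°, groundspeed=258.2 kt
Leg 2: heading=100.9°, groundspeed=215.9 kt
Leg 3: heading=329.4°, groundspeed=251.2 kt
Leg 4: heading=98.8°, groundspeed=217.8 kt
Leg 5: heading=51.9°, groundspeed=251.5 kt

Leg 1: desired track 351.3°; wind correction -4.9° → command heading 346.4°, groundspeed 258.2 kt
Leg 2: desired track 86.8°; wind correction +14.1° → command heading 100.9°, groundspeed 215.9 kt
Leg 3: desired track 337.4°; wind correction -8.0° → command heading 329.4°, groundspeed 251.2 kt
Leg 4: desired track 84.8°; wind correction +14.0° → command heading 98.8°, groundspeed 217.8 kt
Leg 5: desired track 44.0°; wind correction +7.9° → command heading 51.9°, groundspeed 251.5 kt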